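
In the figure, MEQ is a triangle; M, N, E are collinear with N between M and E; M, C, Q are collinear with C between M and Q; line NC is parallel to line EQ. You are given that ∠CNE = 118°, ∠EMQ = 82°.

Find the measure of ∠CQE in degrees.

1. ∠CNM = 62°  [linear pair at N on ME]
2. ∠CMN = 82°  [N on ME, C on MQ]
3. ∠MCN = 36°  [△MNC]
4. ∠NCQ = 144°  [linear pair at C on MQ]
5. ∠CQE = 36°  [NC∥EQ, co-interior at Q–C]

∠CQE = 36°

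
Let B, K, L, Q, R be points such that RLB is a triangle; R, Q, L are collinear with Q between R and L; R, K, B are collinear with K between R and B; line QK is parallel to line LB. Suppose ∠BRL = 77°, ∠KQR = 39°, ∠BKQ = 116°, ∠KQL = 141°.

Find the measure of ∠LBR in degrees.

∠LBR = 64°

1. ∠KRQ = 77°  [Q on RL, K on RB]
2. ∠QKR = 64°  [△RQK]
3. ∠LBR = 64°  [QK∥LB, corresponding at K]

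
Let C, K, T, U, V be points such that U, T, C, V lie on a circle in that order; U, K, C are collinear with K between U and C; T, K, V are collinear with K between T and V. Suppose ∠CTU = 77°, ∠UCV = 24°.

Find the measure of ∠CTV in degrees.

1. ∠CVU = 103°  [cyclic UTCV, opposite ∠T+∠V]
2. ∠CUV = 53°  [△UCV]
3. ∠CTV = 53°  [same arc CV]

∠CTV = 53°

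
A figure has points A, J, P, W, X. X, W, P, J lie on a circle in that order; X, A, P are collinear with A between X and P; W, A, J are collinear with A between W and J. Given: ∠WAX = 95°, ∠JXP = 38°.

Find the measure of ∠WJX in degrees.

1. ∠JAP = 95°  [vertical angles at A]
2. ∠JAX = 85°  [linear pair at A on XP]
3. ∠WJX = 57°  [△XAJ]

∠WJX = 57°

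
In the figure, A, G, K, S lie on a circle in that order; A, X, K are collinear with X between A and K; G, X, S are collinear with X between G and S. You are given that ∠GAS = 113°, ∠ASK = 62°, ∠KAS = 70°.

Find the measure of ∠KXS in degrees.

∠KXS = 89°

1. ∠GKS = 67°  [cyclic AGKS, opposite ∠A+∠K]
2. ∠AKS = 48°  [△AKS]
3. ∠KGS = 70°  [same arc KS]
4. ∠GSK = 43°  [△GKS]
5. ∠KXS = 89°  [△KXS]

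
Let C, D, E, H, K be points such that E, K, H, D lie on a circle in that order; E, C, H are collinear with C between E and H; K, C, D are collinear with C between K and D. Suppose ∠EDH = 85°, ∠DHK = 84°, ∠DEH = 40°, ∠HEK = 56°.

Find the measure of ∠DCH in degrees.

1. ∠DHE = 55°  [△EHD]
2. ∠HDK = 56°  [same arc KH]
3. ∠DCH = 69°  [△HCD]

∠DCH = 69°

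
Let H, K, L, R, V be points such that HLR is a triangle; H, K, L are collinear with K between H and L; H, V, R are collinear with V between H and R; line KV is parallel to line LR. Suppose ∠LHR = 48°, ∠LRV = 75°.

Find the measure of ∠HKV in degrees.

1. ∠HRL = 75°  [V on ray RH]
2. ∠HLR = 57°  [△HLR]
3. ∠HKV = 57°  [KV∥LR, corresponding at K]

∠HKV = 57°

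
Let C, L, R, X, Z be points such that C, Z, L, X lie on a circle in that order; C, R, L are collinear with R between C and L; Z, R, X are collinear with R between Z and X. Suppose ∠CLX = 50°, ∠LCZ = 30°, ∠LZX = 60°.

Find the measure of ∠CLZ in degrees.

1. ∠CZX = 50°  [same arc CX]
2. ∠CRZ = 100°  [△CRZ]
3. ∠LRZ = 80°  [linear pair at R on CL]
4. ∠CLZ = 40°  [△ZRL]

∠CLZ = 40°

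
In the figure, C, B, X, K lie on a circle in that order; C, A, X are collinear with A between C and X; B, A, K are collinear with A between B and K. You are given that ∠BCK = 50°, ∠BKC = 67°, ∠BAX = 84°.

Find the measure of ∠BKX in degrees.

1. ∠BXK = 130°  [cyclic CBXK, opposite ∠C+∠X]
2. ∠BXC = 67°  [same arc CB]
3. ∠KBX = 29°  [△BAX]
4. ∠BKX = 21°  [△BXK]

∠BKX = 21°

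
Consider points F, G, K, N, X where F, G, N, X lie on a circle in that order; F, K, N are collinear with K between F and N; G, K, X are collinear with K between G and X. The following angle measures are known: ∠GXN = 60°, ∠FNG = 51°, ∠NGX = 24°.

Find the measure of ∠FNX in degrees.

1. ∠GFN = 60°  [same arc GN]
2. ∠FGN = 69°  [△FGN]
3. ∠NFX = 24°  [same arc NX]
4. ∠FXN = 111°  [cyclic FGNX, opposite ∠G+∠X]
5. ∠FNX = 45°  [△FNX]

∠FNX = 45°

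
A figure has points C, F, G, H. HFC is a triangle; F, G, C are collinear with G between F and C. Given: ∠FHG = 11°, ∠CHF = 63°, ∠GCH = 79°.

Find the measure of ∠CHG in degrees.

1. ∠FCH = 79°  [G on ray CF]
2. ∠CFH = 38°  [△HFC]
3. ∠GFH = 38°  [G on ray FC]
4. ∠FGH = 131°  [△HFG]
5. ∠CGH = 49°  [linear pair at G on FC]
6. ∠CHG = 52°  [△HGC]

∠CHG = 52°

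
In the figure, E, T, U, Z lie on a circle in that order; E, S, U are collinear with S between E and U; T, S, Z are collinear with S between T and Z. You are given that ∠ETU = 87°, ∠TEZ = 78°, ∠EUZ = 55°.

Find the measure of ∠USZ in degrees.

∠USZ = 79°

1. ∠EZU = 93°  [cyclic ETUZ, opposite ∠T+∠Z]
2. ∠ETZ = 55°  [same arc EZ]
3. ∠UEZ = 32°  [△EUZ]
4. ∠EZT = 47°  [△ETZ]
5. ∠ESZ = 101°  [△ESZ]
6. ∠USZ = 79°  [linear pair at S on EU]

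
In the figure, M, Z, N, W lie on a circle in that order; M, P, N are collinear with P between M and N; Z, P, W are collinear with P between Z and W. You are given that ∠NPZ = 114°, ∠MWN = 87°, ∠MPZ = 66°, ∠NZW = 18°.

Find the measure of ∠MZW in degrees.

∠MZW = 75°

1. ∠MNZ = 48°  [△ZPN]
2. ∠MZN = 93°  [cyclic MZNW, opposite ∠Z+∠W]
3. ∠NMZ = 39°  [△MZN]
4. ∠MZW = 75°  [△MPZ]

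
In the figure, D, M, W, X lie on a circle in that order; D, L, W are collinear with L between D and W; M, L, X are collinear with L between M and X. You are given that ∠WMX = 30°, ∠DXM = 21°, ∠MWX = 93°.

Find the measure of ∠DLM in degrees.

∠DLM = 51°

1. ∠MXW = 57°  [△MWX]
2. ∠MDX = 87°  [cyclic DMWX, opposite ∠D+∠W]
3. ∠MDW = 57°  [same arc MW]
4. ∠DMX = 72°  [△DMX]
5. ∠DLM = 51°  [△DLM]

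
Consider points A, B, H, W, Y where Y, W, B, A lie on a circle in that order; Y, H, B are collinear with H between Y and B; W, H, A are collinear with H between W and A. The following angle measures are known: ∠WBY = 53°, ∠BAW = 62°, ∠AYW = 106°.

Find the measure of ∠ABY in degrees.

1. ∠WAY = 53°  [same arc YW]
2. ∠AWY = 21°  [△YWA]
3. ∠ABY = 21°  [same arc YA]

∠ABY = 21°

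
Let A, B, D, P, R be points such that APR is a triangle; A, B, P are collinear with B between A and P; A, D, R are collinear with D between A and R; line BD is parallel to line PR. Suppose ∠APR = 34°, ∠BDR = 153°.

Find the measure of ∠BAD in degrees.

∠BAD = 119°

1. ∠ABD = 34°  [BD∥PR, corresponding at B]
2. ∠ADB = 27°  [linear pair at D on AR]
3. ∠BAD = 119°  [△ABD]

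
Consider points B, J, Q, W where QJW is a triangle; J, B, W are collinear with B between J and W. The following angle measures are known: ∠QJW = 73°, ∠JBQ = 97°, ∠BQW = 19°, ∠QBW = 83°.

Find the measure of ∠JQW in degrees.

∠JQW = 29°

1. ∠BWQ = 78°  [△QBW]
2. ∠JWQ = 78°  [B on ray WJ]
3. ∠JQW = 29°  [△QJW]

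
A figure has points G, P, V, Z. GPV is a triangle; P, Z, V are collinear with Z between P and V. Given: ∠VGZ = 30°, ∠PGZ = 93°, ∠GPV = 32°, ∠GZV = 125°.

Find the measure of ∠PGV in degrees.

1. ∠GVZ = 25°  [△GZV]
2. ∠GVP = 25°  [Z on ray VP]
3. ∠PGV = 123°  [△GPV]

∠PGV = 123°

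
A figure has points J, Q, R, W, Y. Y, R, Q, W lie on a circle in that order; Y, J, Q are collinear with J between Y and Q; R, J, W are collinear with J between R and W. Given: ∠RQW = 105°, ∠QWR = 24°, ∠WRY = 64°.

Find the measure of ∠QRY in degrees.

∠QRY = 115°

1. ∠QRW = 51°  [△RQW]
2. ∠WQY = 64°  [same arc YW]
3. ∠QYW = 51°  [same arc QW]
4. ∠QWY = 65°  [△YQW]
5. ∠QRY = 115°  [cyclic YRQW, opposite ∠R+∠W]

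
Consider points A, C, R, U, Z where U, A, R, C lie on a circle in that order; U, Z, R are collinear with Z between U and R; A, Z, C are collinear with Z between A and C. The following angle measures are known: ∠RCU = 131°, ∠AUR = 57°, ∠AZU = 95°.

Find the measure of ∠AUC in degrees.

∠AUC = 78°

1. ∠RAU = 49°  [cyclic UARC, opposite ∠A+∠C]
2. ∠ARU = 74°  [△UAR]
3. ∠CAU = 28°  [△UZA]
4. ∠ACU = 74°  [same arc UA]
5. ∠AUC = 78°  [△UAC]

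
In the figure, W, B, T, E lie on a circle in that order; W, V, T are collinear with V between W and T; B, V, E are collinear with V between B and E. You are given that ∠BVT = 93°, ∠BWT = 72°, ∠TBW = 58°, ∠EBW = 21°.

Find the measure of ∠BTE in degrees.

1. ∠BET = 72°  [same arc BT]
2. ∠BTW = 50°  [△WBT]
3. ∠EBT = 37°  [△BVT]
4. ∠BTE = 71°  [△BTE]

∠BTE = 71°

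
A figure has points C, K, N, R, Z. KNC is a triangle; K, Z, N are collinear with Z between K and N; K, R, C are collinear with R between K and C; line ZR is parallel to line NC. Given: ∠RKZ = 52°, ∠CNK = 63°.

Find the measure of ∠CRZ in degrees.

∠CRZ = 115°

1. ∠CKN = 52°  [Z on KN, R on KC]
2. ∠KCN = 65°  [△KNC]
3. ∠KRZ = 65°  [ZR∥NC, corresponding at R]
4. ∠CRZ = 115°  [linear pair at R on KC]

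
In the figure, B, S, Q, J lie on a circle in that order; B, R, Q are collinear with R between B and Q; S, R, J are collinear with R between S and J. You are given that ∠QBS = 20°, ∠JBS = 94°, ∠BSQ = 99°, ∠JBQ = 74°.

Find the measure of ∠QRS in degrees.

1. ∠BQS = 61°  [△BSQ]
2. ∠JSQ = 74°  [same arc QJ]
3. ∠QRS = 45°  [△SRQ]

∠QRS = 45°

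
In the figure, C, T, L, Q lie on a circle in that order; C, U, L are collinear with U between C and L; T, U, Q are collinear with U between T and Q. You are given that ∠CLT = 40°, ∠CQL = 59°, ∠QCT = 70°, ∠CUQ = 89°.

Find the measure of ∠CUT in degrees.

1. ∠CQT = 40°  [same arc CT]
2. ∠CTL = 121°  [cyclic CTLQ, opposite ∠T+∠Q]
3. ∠CTQ = 70°  [△CTQ]
4. ∠LCT = 19°  [△CTL]
5. ∠CUT = 91°  [△CUT]

∠CUT = 91°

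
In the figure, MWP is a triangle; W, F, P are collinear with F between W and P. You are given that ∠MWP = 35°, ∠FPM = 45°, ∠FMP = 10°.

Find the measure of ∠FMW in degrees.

1. ∠FWM = 35°  [F on ray WP]
2. ∠MFP = 125°  [△MFP]
3. ∠MFW = 55°  [linear pair at F on WP]
4. ∠FMW = 90°  [△MWF]

∠FMW = 90°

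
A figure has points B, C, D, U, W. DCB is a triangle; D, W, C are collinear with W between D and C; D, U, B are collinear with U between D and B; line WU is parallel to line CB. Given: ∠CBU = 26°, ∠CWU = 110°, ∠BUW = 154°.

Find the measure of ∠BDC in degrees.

1. ∠DWU = 70°  [linear pair at W on DC]
2. ∠DUW = 26°  [linear pair at U on DB]
3. ∠UDW = 84°  [△DWU]
4. ∠BDC = 84°  [W on DC, U on DB]

∠BDC = 84°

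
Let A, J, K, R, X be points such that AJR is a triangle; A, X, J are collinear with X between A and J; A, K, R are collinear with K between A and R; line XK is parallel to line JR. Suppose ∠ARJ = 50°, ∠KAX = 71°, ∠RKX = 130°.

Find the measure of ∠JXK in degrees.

∠JXK = 121°

1. ∠AKX = 50°  [XK∥JR, corresponding at K]
2. ∠AXK = 59°  [△AXK]
3. ∠JXK = 121°  [linear pair at X on AJ]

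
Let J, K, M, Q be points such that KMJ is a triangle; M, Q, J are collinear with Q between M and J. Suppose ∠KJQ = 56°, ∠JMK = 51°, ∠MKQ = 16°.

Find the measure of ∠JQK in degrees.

1. ∠KMQ = 51°  [Q on ray MJ]
2. ∠KQM = 113°  [△KMQ]
3. ∠JQK = 67°  [linear pair at Q on MJ]

∠JQK = 67°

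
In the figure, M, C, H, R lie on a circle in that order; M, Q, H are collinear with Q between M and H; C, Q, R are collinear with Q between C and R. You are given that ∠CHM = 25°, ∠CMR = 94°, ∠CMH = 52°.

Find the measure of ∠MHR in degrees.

∠MHR = 61°

1. ∠CRM = 25°  [same arc MC]
2. ∠MCR = 61°  [△MCR]
3. ∠MHR = 61°  [same arc MR]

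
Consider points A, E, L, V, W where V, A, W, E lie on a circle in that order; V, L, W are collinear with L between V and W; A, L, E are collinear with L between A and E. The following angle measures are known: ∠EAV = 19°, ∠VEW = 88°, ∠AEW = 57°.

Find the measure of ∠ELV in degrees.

1. ∠EWV = 19°  [same arc VE]
2. ∠ELW = 104°  [△WLE]
3. ∠ELV = 76°  [linear pair at L on VW]

∠ELV = 76°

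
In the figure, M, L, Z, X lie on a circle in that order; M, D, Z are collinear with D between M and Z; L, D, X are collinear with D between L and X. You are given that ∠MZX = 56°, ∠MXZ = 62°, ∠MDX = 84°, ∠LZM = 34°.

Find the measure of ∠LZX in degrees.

1. ∠LDZ = 84°  [vertical angles at D]
2. ∠XDZ = 96°  [linear pair at D on MZ]
3. ∠XLZ = 62°  [△LDZ]
4. ∠LXZ = 28°  [△ZDX]
5. ∠LZX = 90°  [△LZX]

∠LZX = 90°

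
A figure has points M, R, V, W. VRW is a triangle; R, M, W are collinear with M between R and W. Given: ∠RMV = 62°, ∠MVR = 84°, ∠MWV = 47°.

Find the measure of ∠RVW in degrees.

∠RVW = 99°

1. ∠MRV = 34°  [△VRM]
2. ∠RWV = 47°  [M on ray WR]
3. ∠VRW = 34°  [M on ray RW]
4. ∠RVW = 99°  [△VRW]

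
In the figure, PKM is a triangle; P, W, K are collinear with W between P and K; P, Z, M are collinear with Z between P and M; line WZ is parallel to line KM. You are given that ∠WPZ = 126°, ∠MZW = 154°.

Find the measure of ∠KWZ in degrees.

∠KWZ = 152°

1. ∠PZW = 26°  [linear pair at Z on PM]
2. ∠PWZ = 28°  [△PWZ]
3. ∠KWZ = 152°  [linear pair at W on PK]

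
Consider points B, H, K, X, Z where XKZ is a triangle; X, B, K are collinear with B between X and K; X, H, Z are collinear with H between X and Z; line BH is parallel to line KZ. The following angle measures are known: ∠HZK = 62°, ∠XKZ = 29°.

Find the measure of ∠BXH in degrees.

∠BXH = 89°

1. ∠KZX = 62°  [H on ray ZX]
2. ∠KXZ = 89°  [△XKZ]
3. ∠BXH = 89°  [B on XK, H on XZ]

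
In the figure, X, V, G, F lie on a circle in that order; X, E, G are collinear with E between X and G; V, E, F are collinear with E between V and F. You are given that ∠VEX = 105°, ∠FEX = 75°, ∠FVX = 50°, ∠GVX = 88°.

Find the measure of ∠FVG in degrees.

∠FVG = 38°

1. ∠GEV = 75°  [linear pair at E on XG]
2. ∠GXV = 25°  [△XEV]
3. ∠VGX = 67°  [△XVG]
4. ∠FVG = 38°  [△VEG]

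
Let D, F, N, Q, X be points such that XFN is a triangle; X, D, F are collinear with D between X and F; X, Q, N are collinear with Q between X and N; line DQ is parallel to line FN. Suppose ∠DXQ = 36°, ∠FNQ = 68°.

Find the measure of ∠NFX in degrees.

∠NFX = 76°

1. ∠FXN = 36°  [D on XF, Q on XN]
2. ∠FNX = 68°  [Q on ray NX]
3. ∠NFX = 76°  [△XFN]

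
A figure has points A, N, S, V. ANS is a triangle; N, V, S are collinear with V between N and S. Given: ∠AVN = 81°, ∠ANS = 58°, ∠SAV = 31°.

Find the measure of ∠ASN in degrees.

∠ASN = 50°

1. ∠AVS = 99°  [linear pair at V on NS]
2. ∠ASV = 50°  [△AVS]
3. ∠ASN = 50°  [V on ray SN]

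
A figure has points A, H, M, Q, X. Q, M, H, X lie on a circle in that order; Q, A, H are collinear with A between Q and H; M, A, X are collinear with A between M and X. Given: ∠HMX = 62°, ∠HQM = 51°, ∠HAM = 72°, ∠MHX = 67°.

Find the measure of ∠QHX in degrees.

1. ∠HQX = 62°  [same arc HX]
2. ∠MHQ = 46°  [△MAH]
3. ∠HMQ = 83°  [△QMH]
4. ∠HXQ = 97°  [cyclic QMHX, opposite ∠M+∠X]
5. ∠QHX = 21°  [△QHX]

∠QHX = 21°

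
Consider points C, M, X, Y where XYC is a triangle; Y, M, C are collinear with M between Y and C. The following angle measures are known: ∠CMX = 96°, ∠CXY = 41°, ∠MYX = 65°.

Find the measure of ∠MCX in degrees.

∠MCX = 74°

1. ∠CYX = 65°  [M on ray YC]
2. ∠XCY = 74°  [△XYC]
3. ∠MCX = 74°  [M on ray CY]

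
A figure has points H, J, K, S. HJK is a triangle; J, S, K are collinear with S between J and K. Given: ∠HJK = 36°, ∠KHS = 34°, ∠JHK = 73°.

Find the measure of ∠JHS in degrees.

1. ∠HKJ = 71°  [△HJK]
2. ∠HJS = 36°  [S on ray JK]
3. ∠HKS = 71°  [S on ray KJ]
4. ∠HSK = 75°  [△HSK]
5. ∠HSJ = 105°  [linear pair at S on JK]
6. ∠JHS = 39°  [△HJS]

∠JHS = 39°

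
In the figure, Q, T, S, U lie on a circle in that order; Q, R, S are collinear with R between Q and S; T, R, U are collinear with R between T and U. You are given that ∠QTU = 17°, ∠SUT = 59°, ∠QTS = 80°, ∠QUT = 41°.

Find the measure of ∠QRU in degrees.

∠QRU = 76°

1. ∠QSU = 17°  [same arc QU]
2. ∠SRU = 104°  [△SRU]
3. ∠QRU = 76°  [linear pair at R on QS]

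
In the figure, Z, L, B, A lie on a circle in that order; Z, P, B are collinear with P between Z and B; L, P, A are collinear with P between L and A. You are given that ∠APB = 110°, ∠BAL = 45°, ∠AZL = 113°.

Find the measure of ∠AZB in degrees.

∠AZB = 68°

1. ∠ABL = 67°  [cyclic ZLBA, opposite ∠Z+∠B]
2. ∠ALB = 68°  [△LBA]
3. ∠AZB = 68°  [same arc BA]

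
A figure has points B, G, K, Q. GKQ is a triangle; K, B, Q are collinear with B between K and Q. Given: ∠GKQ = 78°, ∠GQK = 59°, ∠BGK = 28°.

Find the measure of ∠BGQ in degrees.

∠BGQ = 15°

1. ∠BKG = 78°  [B on ray KQ]
2. ∠BQG = 59°  [B on ray QK]
3. ∠GBK = 74°  [△GKB]
4. ∠GBQ = 106°  [linear pair at B on KQ]
5. ∠BGQ = 15°  [△GBQ]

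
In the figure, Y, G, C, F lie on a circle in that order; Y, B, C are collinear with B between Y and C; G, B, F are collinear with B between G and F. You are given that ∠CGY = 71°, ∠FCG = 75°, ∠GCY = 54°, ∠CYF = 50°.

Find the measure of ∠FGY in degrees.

∠FGY = 21°

1. ∠FYG = 105°  [cyclic YGCF, opposite ∠Y+∠C]
2. ∠GFY = 54°  [same arc YG]
3. ∠FGY = 21°  [△YGF]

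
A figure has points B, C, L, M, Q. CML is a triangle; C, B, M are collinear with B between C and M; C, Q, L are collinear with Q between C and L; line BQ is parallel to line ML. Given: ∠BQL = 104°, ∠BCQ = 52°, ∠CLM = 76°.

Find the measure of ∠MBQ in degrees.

1. ∠BQC = 76°  [linear pair at Q on CL]
2. ∠CBQ = 52°  [△CBQ]
3. ∠MBQ = 128°  [linear pair at B on CM]

∠MBQ = 128°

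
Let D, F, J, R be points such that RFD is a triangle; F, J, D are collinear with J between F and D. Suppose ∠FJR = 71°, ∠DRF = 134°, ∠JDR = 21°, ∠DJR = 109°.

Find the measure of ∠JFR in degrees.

∠JFR = 25°

1. ∠FDR = 21°  [J on ray DF]
2. ∠DFR = 25°  [△RFD]
3. ∠JFR = 25°  [J on ray FD]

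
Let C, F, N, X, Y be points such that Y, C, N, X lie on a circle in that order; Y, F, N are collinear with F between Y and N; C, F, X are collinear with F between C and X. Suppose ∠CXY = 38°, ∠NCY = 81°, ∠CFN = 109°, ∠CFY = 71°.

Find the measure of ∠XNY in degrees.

1. ∠CNY = 38°  [same arc YC]
2. ∠CYN = 61°  [△YCN]
3. ∠NFX = 71°  [vertical angles at F]
4. ∠CXN = 61°  [same arc CN]
5. ∠XNY = 48°  [△NFX]

∠XNY = 48°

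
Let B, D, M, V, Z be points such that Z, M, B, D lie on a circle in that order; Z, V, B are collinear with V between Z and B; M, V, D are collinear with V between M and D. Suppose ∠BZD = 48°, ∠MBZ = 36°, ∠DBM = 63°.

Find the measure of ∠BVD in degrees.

1. ∠MDZ = 36°  [same arc ZM]
2. ∠DVZ = 96°  [△ZVD]
3. ∠BVD = 84°  [linear pair at V on ZB]

∠BVD = 84°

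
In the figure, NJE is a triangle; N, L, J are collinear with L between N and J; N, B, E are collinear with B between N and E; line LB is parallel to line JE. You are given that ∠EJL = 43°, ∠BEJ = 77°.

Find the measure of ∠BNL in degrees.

∠BNL = 60°

1. ∠EJN = 43°  [L on ray JN]
2. ∠JEN = 77°  [B on ray EN]
3. ∠ENJ = 60°  [△NJE]
4. ∠BNL = 60°  [L on NJ, B on NE]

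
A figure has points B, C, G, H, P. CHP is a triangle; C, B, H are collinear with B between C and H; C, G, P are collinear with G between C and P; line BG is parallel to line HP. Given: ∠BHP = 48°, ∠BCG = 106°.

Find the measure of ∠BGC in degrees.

∠BGC = 26°

1. ∠CHP = 48°  [B on ray HC]
2. ∠HCP = 106°  [B on CH, G on CP]
3. ∠CPH = 26°  [△CHP]
4. ∠BGC = 26°  [BG∥HP, corresponding at G]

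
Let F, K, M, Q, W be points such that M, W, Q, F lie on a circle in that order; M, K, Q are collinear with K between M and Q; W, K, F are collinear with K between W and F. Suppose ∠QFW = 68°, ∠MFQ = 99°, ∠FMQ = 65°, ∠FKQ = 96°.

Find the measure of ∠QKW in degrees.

1. ∠QMW = 68°  [same arc WQ]
2. ∠MWQ = 81°  [cyclic MWQF, opposite ∠W+∠F]
3. ∠FWQ = 65°  [same arc QF]
4. ∠MQW = 31°  [△MWQ]
5. ∠QKW = 84°  [△WKQ]

∠QKW = 84°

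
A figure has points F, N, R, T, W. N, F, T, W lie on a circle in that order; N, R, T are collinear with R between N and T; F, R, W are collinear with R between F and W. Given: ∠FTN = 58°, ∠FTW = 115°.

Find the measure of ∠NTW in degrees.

1. ∠FWN = 58°  [same arc NF]
2. ∠FNW = 65°  [cyclic NFTW, opposite ∠N+∠T]
3. ∠NFW = 57°  [△NFW]
4. ∠NTW = 57°  [same arc NW]

∠NTW = 57°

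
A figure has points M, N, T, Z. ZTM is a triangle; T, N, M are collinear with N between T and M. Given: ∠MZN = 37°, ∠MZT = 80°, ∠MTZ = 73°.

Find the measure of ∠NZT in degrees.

∠NZT = 43°

1. ∠TMZ = 27°  [△ZTM]
2. ∠NTZ = 73°  [N on ray TM]
3. ∠NMZ = 27°  [N on ray MT]
4. ∠MNZ = 116°  [△ZNM]
5. ∠TNZ = 64°  [linear pair at N on TM]
6. ∠NZT = 43°  [△ZTN]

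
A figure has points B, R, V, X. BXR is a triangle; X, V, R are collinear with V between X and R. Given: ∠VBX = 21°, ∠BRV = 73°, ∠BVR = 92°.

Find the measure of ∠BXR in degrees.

1. ∠BVX = 88°  [linear pair at V on XR]
2. ∠BXV = 71°  [△BXV]
3. ∠BXR = 71°  [V on ray XR]

∠BXR = 71°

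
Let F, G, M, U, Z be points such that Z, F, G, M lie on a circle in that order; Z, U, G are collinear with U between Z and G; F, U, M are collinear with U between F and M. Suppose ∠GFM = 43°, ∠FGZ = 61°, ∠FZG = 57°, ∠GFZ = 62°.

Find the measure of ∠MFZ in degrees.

∠MFZ = 19°

1. ∠GZM = 43°  [same arc GM]
2. ∠GMZ = 118°  [cyclic ZFGM, opposite ∠F+∠M]
3. ∠MGZ = 19°  [△ZGM]
4. ∠MFZ = 19°  [same arc ZM]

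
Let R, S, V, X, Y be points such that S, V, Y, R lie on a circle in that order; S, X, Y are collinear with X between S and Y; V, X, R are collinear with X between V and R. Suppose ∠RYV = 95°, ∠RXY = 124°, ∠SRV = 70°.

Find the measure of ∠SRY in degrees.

∠SRY = 101°

1. ∠RSV = 85°  [cyclic SVYR, opposite ∠S+∠Y]
2. ∠RXS = 56°  [linear pair at X on SY]
3. ∠RVS = 25°  [△SVR]
4. ∠RSY = 54°  [△SXR]
5. ∠RYS = 25°  [same arc SR]
6. ∠SRY = 101°  [△SYR]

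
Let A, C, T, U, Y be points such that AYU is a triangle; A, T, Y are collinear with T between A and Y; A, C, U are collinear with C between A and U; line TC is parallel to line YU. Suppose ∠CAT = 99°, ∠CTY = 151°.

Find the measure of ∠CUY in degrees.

1. ∠ATC = 29°  [linear pair at T on AY]
2. ∠ACT = 52°  [△ATC]
3. ∠TCU = 128°  [linear pair at C on AU]
4. ∠CUY = 52°  [TC∥YU, co-interior at U–C]

∠CUY = 52°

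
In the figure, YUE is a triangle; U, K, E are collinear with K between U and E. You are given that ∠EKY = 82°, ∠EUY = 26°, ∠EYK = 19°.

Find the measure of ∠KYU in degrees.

∠KYU = 56°

1. ∠UKY = 98°  [linear pair at K on UE]
2. ∠KUY = 26°  [K on ray UE]
3. ∠KYU = 56°  [△YUK]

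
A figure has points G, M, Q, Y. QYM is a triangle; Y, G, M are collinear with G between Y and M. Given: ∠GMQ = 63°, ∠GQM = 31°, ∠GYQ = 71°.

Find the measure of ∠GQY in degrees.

1. ∠MGQ = 86°  [△QGM]
2. ∠QGY = 94°  [linear pair at G on YM]
3. ∠GQY = 15°  [△QYG]

∠GQY = 15°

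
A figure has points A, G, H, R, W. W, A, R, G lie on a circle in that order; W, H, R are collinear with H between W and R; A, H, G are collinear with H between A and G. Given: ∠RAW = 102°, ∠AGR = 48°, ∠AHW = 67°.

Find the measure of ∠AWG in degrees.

∠AWG = 85°

1. ∠AWR = 48°  [same arc AR]
2. ∠GAW = 65°  [△WHA]
3. ∠ARW = 30°  [△WAR]
4. ∠AGW = 30°  [same arc WA]
5. ∠AWG = 85°  [△WAG]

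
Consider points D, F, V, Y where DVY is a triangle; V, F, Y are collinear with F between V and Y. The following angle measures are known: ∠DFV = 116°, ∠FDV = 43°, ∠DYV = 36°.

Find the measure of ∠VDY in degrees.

∠VDY = 123°

1. ∠DVF = 21°  [△DVF]
2. ∠DVY = 21°  [F on ray VY]
3. ∠VDY = 123°  [△DVY]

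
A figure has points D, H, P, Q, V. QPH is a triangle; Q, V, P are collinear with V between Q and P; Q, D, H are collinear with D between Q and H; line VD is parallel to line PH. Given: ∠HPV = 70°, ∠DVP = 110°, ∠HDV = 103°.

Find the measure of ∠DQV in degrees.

1. ∠DVQ = 70°  [linear pair at V on QP]
2. ∠QDV = 77°  [linear pair at D on QH]
3. ∠DQV = 33°  [△QVD]

∠DQV = 33°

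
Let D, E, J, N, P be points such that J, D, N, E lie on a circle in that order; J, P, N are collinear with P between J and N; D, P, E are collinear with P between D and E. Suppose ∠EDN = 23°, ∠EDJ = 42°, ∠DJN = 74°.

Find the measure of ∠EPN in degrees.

1. ∠ENJ = 42°  [same arc JE]
2. ∠DEN = 74°  [same arc DN]
3. ∠EPN = 64°  [△NPE]

∠EPN = 64°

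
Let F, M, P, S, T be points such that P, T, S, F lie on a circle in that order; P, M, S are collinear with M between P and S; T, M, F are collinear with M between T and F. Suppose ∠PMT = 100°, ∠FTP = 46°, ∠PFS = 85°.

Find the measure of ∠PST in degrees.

1. ∠SPT = 34°  [△PMT]
2. ∠PTS = 95°  [cyclic PTSF, opposite ∠T+∠F]
3. ∠PST = 51°  [△PTS]

∠PST = 51°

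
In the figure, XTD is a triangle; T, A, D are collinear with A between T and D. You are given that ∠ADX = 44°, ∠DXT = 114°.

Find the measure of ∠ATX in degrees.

1. ∠TDX = 44°  [A on ray DT]
2. ∠DTX = 22°  [△XTD]
3. ∠ATX = 22°  [A on ray TD]

∠ATX = 22°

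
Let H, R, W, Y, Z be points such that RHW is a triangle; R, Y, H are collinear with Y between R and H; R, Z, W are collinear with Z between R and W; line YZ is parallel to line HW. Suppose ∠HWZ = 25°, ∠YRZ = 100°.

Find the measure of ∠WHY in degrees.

∠WHY = 55°

1. ∠HWR = 25°  [Z on ray WR]
2. ∠HRW = 100°  [Y on RH, Z on RW]
3. ∠RHW = 55°  [△RHW]
4. ∠WHY = 55°  [Y on ray HR]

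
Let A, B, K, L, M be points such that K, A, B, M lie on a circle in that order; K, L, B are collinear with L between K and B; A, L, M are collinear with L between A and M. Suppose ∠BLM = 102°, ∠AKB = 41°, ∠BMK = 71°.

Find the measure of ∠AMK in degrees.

∠AMK = 30°

1. ∠BAK = 109°  [cyclic KABM, opposite ∠A+∠M]
2. ∠ABK = 30°  [△KAB]
3. ∠AMK = 30°  [same arc KA]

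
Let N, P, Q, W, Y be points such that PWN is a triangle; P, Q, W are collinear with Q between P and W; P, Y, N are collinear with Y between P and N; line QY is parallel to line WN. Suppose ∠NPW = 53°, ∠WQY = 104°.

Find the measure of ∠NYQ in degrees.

1. ∠QPY = 53°  [Q on PW, Y on PN]
2. ∠PQY = 76°  [linear pair at Q on PW]
3. ∠PYQ = 51°  [△PQY]
4. ∠NYQ = 129°  [linear pair at Y on PN]

∠NYQ = 129°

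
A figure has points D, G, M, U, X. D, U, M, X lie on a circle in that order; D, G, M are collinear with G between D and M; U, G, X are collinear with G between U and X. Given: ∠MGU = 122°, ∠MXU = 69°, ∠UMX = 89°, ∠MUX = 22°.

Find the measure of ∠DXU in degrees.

∠DXU = 36°

1. ∠DGX = 122°  [vertical angles at G]
2. ∠MDX = 22°  [same arc MX]
3. ∠DXU = 36°  [△DGX]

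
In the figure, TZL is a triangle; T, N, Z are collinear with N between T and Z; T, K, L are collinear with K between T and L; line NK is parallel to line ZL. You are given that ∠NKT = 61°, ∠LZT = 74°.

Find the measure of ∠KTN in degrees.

∠KTN = 45°

1. ∠TLZ = 61°  [NK∥ZL, corresponding at K]
2. ∠LTZ = 45°  [△TZL]
3. ∠KTN = 45°  [N on TZ, K on TL]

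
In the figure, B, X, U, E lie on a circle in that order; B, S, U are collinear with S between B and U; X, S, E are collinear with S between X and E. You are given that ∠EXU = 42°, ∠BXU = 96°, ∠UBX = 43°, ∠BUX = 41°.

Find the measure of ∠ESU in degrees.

1. ∠EBU = 42°  [same arc UE]
2. ∠BEU = 84°  [cyclic BXUE, opposite ∠X+∠E]
3. ∠UEX = 43°  [same arc XU]
4. ∠BUE = 54°  [△BUE]
5. ∠ESU = 83°  [△USE]

∠ESU = 83°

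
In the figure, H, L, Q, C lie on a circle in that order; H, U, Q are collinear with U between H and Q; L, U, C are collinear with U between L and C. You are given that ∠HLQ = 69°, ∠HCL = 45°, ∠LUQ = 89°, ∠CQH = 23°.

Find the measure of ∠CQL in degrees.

∠CQL = 68°

1. ∠CLH = 23°  [same arc HC]
2. ∠CHL = 112°  [△HLC]
3. ∠CQL = 68°  [cyclic HLQC, opposite ∠H+∠Q]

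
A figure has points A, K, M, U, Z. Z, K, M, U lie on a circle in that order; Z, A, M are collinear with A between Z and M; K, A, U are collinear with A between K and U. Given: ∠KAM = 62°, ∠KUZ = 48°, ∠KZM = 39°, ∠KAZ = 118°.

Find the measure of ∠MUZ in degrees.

∠MUZ = 87°

1. ∠KMZ = 48°  [same arc ZK]
2. ∠MKZ = 93°  [△ZKM]
3. ∠MUZ = 87°  [cyclic ZKMU, opposite ∠K+∠U]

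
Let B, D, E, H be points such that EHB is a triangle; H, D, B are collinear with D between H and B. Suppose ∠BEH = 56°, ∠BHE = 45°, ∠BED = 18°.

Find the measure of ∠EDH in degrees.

1. ∠EBH = 79°  [△EHB]
2. ∠DBE = 79°  [D on ray BH]
3. ∠BDE = 83°  [△EDB]
4. ∠EDH = 97°  [linear pair at D on HB]

∠EDH = 97°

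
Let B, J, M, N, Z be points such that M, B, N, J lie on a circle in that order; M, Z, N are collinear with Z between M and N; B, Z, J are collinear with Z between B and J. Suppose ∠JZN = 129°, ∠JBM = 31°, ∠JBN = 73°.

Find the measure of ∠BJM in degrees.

1. ∠JZM = 51°  [linear pair at Z on MN]
2. ∠JMN = 73°  [same arc NJ]
3. ∠BJM = 56°  [△MZJ]

∠BJM = 56°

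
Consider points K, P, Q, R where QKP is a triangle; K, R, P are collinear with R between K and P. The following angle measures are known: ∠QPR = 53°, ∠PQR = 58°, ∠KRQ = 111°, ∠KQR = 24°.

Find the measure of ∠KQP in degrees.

1. ∠KPQ = 53°  [R on ray PK]
2. ∠QKR = 45°  [△QKR]
3. ∠PKQ = 45°  [R on ray KP]
4. ∠KQP = 82°  [△QKP]

∠KQP = 82°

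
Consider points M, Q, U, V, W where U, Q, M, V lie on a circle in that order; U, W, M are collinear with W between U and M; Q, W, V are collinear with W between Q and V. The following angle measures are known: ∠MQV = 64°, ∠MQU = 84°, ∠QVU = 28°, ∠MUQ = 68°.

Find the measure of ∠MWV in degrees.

∠MWV = 92°

1. ∠MUV = 64°  [same arc MV]
2. ∠UWV = 88°  [△UWV]
3. ∠MWV = 92°  [linear pair at W on UM]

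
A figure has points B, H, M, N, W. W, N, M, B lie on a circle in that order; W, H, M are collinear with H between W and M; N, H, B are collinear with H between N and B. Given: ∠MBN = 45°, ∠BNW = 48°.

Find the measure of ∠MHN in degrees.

1. ∠MWN = 45°  [same arc NM]
2. ∠NHW = 87°  [△WHN]
3. ∠MHN = 93°  [linear pair at H on WM]

∠MHN = 93°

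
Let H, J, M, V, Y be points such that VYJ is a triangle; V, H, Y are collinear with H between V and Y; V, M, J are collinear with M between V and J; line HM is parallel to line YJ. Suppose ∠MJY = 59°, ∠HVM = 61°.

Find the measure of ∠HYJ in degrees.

1. ∠VJY = 59°  [M on ray JV]
2. ∠JVY = 61°  [H on VY, M on VJ]
3. ∠JYV = 60°  [△VYJ]
4. ∠HYJ = 60°  [H on ray YV]

∠HYJ = 60°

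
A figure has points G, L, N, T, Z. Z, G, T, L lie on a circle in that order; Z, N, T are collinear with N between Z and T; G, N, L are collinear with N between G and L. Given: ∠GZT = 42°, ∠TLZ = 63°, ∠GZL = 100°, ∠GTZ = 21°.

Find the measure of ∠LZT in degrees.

1. ∠GLT = 42°  [same arc GT]
2. ∠GTL = 80°  [cyclic ZGTL, opposite ∠Z+∠T]
3. ∠LGT = 58°  [△GTL]
4. ∠LZT = 58°  [same arc TL]

∠LZT = 58°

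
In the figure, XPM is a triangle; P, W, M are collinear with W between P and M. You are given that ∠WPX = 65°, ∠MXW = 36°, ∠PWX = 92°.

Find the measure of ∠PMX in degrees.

1. ∠MWX = 88°  [linear pair at W on PM]
2. ∠WMX = 56°  [△XWM]
3. ∠PMX = 56°  [W on ray MP]

∠PMX = 56°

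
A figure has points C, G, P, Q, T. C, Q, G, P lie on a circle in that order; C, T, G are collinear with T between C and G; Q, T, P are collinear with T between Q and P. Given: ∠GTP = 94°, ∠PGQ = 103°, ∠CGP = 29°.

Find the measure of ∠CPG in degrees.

1. ∠GPQ = 57°  [△GTP]
2. ∠GQP = 20°  [△QGP]
3. ∠GCP = 20°  [same arc GP]
4. ∠CPG = 131°  [△CGP]

∠CPG = 131°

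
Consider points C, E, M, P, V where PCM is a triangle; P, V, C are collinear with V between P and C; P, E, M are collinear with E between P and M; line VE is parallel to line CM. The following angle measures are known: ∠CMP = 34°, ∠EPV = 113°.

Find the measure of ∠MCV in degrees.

∠MCV = 33°

1. ∠PEV = 34°  [VE∥CM, corresponding at E]
2. ∠EVP = 33°  [△PVE]
3. ∠CVE = 147°  [linear pair at V on PC]
4. ∠MCV = 33°  [VE∥CM, co-interior at C–V]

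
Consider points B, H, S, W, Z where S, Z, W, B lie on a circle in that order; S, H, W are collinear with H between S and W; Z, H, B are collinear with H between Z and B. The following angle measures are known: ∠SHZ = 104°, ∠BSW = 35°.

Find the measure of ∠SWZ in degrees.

∠SWZ = 69°

1. ∠WHZ = 76°  [linear pair at H on SW]
2. ∠BZW = 35°  [same arc WB]
3. ∠SWZ = 69°  [△ZHW]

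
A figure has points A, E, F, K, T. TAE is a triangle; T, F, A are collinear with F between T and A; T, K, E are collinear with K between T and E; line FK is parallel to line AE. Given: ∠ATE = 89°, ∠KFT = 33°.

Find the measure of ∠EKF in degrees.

∠EKF = 122°

1. ∠FTK = 89°  [F on TA, K on TE]
2. ∠FKT = 58°  [△TFK]
3. ∠EKF = 122°  [linear pair at K on TE]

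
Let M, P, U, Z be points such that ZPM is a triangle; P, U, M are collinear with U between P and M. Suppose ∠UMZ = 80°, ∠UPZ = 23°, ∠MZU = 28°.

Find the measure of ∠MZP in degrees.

∠MZP = 77°

1. ∠PMZ = 80°  [U on ray MP]
2. ∠MPZ = 23°  [U on ray PM]
3. ∠MZP = 77°  [△ZPM]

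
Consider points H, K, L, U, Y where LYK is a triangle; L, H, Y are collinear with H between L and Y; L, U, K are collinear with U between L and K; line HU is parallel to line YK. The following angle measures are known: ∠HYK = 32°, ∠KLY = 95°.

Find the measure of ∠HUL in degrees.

1. ∠KYL = 32°  [H on ray YL]
2. ∠LKY = 53°  [△LYK]
3. ∠HUL = 53°  [HU∥YK, corresponding at U]

∠HUL = 53°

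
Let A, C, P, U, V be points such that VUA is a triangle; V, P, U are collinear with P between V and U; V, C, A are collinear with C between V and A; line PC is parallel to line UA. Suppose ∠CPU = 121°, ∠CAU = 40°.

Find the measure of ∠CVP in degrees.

1. ∠CPV = 59°  [linear pair at P on VU]
2. ∠UAV = 40°  [C on ray AV]
3. ∠AUV = 59°  [PC∥UA, corresponding at P]
4. ∠AVU = 81°  [△VUA]
5. ∠CVP = 81°  [P on VU, C on VA]

∠CVP = 81°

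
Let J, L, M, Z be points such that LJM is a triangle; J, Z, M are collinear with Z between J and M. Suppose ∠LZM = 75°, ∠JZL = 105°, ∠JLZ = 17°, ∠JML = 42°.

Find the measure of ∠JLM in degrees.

1. ∠LJZ = 58°  [△LJZ]
2. ∠LJM = 58°  [Z on ray JM]
3. ∠JLM = 80°  [△LJM]

∠JLM = 80°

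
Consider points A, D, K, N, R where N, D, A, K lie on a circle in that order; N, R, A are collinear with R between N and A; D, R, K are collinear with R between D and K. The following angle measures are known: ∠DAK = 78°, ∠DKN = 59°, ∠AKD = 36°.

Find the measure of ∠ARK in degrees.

1. ∠DNK = 102°  [cyclic NDAK, opposite ∠N+∠A]
2. ∠KDN = 19°  [△NDK]
3. ∠KAN = 19°  [same arc NK]
4. ∠ARK = 125°  [△ARK]

∠ARK = 125°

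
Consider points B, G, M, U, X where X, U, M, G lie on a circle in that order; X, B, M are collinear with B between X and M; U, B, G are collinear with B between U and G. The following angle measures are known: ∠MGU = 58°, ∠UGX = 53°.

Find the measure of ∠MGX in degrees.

1. ∠MXU = 58°  [same arc UM]
2. ∠UMX = 53°  [same arc XU]
3. ∠MUX = 69°  [△XUM]
4. ∠MGX = 111°  [cyclic XUMG, opposite ∠U+∠G]

∠MGX = 111°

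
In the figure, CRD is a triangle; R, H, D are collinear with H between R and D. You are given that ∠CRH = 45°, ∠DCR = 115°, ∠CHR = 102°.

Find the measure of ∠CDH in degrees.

1. ∠CRD = 45°  [H on ray RD]
2. ∠CDR = 20°  [△CRD]
3. ∠CDH = 20°  [H on ray DR]

∠CDH = 20°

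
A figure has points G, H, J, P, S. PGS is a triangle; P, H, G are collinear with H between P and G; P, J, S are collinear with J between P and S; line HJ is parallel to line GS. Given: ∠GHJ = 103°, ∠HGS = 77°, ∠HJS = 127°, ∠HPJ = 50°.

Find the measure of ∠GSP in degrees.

∠GSP = 53°

1. ∠PGS = 77°  [H on ray GP]
2. ∠GPS = 50°  [H on PG, J on PS]
3. ∠GSP = 53°  [△PGS]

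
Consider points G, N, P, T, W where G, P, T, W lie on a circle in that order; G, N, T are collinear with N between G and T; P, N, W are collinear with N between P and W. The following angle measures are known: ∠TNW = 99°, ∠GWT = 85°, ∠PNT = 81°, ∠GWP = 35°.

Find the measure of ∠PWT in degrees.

1. ∠GPT = 95°  [cyclic GPTW, opposite ∠P+∠W]
2. ∠GTP = 35°  [same arc GP]
3. ∠PGT = 50°  [△GPT]
4. ∠PWT = 50°  [same arc PT]

∠PWT = 50°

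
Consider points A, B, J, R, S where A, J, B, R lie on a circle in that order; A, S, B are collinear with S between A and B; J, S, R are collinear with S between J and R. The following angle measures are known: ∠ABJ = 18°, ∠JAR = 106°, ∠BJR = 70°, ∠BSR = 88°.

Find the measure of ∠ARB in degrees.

∠ARB = 54°

1. ∠JBR = 74°  [cyclic AJBR, opposite ∠A+∠B]
2. ∠BAR = 70°  [same arc BR]
3. ∠BRJ = 36°  [△JBR]
4. ∠ABR = 56°  [△BSR]
5. ∠ARB = 54°  [△ABR]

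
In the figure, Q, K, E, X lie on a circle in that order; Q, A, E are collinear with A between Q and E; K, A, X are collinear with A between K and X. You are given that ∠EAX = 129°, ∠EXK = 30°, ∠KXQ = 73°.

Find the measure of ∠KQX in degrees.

∠KQX = 86°

1. ∠KAQ = 129°  [vertical angles at A]
2. ∠EQK = 30°  [same arc KE]
3. ∠QKX = 21°  [△QAK]
4. ∠KQX = 86°  [△QKX]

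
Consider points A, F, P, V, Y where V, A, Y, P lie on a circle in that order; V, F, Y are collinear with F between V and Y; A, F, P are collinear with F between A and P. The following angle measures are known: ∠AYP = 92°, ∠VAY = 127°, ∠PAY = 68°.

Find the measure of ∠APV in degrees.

∠APV = 33°

1. ∠APY = 20°  [△AYP]
2. ∠AVY = 20°  [same arc AY]
3. ∠AYV = 33°  [△VAY]
4. ∠APV = 33°  [same arc VA]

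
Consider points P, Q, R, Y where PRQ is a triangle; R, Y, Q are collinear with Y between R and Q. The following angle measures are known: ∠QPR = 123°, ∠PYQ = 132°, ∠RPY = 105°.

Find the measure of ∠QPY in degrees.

1. ∠PYR = 48°  [linear pair at Y on RQ]
2. ∠PRY = 27°  [△PRY]
3. ∠PRQ = 27°  [Y on ray RQ]
4. ∠PQR = 30°  [△PRQ]
5. ∠PQY = 30°  [Y on ray QR]
6. ∠QPY = 18°  [△PYQ]

∠QPY = 18°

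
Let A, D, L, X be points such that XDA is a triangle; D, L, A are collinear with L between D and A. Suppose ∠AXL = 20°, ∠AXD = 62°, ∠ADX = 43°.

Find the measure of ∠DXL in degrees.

∠DXL = 42°

1. ∠DAX = 75°  [△XDA]
2. ∠LDX = 43°  [L on ray DA]
3. ∠LAX = 75°  [L on ray AD]
4. ∠ALX = 85°  [△XLA]
5. ∠DLX = 95°  [linear pair at L on DA]
6. ∠DXL = 42°  [△XDL]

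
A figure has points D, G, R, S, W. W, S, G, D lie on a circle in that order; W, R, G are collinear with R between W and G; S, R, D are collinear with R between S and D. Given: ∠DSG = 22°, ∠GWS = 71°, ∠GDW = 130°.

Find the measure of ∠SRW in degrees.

∠SRW = 81°

1. ∠DWG = 22°  [same arc GD]
2. ∠GDS = 71°  [same arc SG]
3. ∠DGW = 28°  [△WGD]
4. ∠DRG = 81°  [△GRD]
5. ∠SRW = 81°  [vertical angles at R]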